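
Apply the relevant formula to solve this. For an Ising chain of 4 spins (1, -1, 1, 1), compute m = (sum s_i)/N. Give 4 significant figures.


Step 1: Count up spins (+1): 3, down spins (-1): 1
Step 2: Total magnetization M = 3 - 1 = 2
Step 3: m = M/N = 2/4 = 0.5

0.5


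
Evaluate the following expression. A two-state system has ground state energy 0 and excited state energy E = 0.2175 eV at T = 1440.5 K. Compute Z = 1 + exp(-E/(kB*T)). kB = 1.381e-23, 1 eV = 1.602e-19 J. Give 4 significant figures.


Step 1: Compute beta*E = E*eV/(kB*T) = 0.2175*1.602e-19/(1.381e-23*1440.5) = 1.752
Step 2: exp(-beta*E) = exp(-1.752) = 0.1735
Step 3: Z = 1 + 0.1735 = 1.174

1.174


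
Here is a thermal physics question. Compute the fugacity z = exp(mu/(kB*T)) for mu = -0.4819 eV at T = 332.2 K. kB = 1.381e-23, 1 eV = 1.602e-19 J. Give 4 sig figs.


Step 1: Convert mu to Joules: -0.4819*1.602e-19 = -7.72e-20 J
Step 2: kB*T = 1.381e-23*332.2 = 4.588e-21 J
Step 3: mu/(kB*T) = -16.83
Step 4: z = exp(-16.83) = 4.918e-08

4.918e-08


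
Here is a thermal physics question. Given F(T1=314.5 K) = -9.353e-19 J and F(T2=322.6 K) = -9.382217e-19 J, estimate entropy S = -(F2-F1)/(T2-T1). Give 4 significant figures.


Step 1: dF = F2 - F1 = -9.382217e-19 - (-9.353e-19) = -2.9217e-21 J
Step 2: dT = T2 - T1 = 322.6 - 314.5 = 8.1 K
Step 3: S = -dF/dT = -(-2.9217e-21)/8.1 = 3.607e-22 J/K

3.607e-22


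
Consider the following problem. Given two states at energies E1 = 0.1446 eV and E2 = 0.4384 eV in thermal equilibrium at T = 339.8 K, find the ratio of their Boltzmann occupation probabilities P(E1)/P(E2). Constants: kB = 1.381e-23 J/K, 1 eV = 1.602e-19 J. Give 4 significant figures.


Step 1: Compute energy difference dE = E1 - E2 = 0.1446 - 0.4384 = -0.2938 eV
Step 2: Convert to Joules: dE_J = -0.2938 * 1.602e-19 = -4.707e-20 J
Step 3: Compute exponent = -dE_J / (kB * T) = -(-4.707e-20) / (1.381e-23 * 339.8) = 10.03
Step 4: P(E1)/P(E2) = exp(10.03) = 2.27e+04

2.27e+04


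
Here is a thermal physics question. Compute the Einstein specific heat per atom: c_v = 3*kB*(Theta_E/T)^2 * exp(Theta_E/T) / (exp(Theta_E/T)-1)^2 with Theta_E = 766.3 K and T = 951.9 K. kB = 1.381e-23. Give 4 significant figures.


Step 1: x = Theta_E/T = 766.3/951.9 = 0.805
Step 2: x^2 = 0.6481
Step 3: exp(x) = 2.237
Step 4: c_v = 3*1.381e-23*0.6481*2.237/(2.237-1)^2 = 3.926e-23

3.926e-23


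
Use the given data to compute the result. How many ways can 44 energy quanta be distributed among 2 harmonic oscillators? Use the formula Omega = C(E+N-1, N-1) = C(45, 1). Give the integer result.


Step 1: Use binomial coefficient C(45, 1)
Step 2: Numerator = 45! / 44!
Step 3: Denominator = 1!
Step 4: Omega = 45

45


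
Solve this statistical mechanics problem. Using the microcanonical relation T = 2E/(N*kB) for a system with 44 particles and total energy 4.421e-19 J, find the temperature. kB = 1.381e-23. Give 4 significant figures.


Step 1: Numerator = 2*E = 2*4.421e-19 = 8.842e-19 J
Step 2: Denominator = N*kB = 44*1.381e-23 = 6.076e-22
Step 3: T = 8.842e-19 / 6.076e-22 = 1455 K

1455


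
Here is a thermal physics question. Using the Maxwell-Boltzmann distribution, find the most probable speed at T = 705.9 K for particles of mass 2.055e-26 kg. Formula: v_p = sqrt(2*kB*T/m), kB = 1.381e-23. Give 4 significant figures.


Step 1: Numerator = 2*kB*T = 2*1.381e-23*705.9 = 1.95e-20
Step 2: Ratio = 1.95e-20 / 2.055e-26 = 9.488e+05
Step 3: v_p = sqrt(9.488e+05) = 974 m/s

974


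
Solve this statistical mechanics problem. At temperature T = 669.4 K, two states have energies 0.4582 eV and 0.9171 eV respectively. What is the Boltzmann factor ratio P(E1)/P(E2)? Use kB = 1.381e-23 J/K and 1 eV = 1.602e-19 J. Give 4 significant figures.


Step 1: Compute energy difference dE = E1 - E2 = 0.4582 - 0.9171 = -0.4589 eV
Step 2: Convert to Joules: dE_J = -0.4589 * 1.602e-19 = -7.352e-20 J
Step 3: Compute exponent = -dE_J / (kB * T) = -(-7.352e-20) / (1.381e-23 * 669.4) = 7.952
Step 4: P(E1)/P(E2) = exp(7.952) = 2843

2843


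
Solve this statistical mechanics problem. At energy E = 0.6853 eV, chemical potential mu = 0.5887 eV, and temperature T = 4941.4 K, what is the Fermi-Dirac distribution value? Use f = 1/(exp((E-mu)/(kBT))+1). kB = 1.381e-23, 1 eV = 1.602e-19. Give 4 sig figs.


Step 1: (E - mu) = 0.6853 - 0.5887 = 0.0966 eV
Step 2: Convert: (E-mu)*eV = 1.548e-20 J
Step 3: x = (E-mu)*eV/(kB*T) = 0.2268
Step 4: f = 1/(exp(0.2268)+1) = 0.4435

0.4435


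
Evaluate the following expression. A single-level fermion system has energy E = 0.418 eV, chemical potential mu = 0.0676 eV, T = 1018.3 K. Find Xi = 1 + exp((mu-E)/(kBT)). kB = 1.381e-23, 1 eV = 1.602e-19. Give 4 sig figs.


Step 1: (mu - E) = 0.0676 - 0.418 = -0.3504 eV
Step 2: x = (mu-E)*eV/(kB*T) = -0.3504*1.602e-19/(1.381e-23*1018.3) = -3.992
Step 3: exp(x) = 0.01847
Step 4: Xi = 1 + 0.01847 = 1.018

1.018


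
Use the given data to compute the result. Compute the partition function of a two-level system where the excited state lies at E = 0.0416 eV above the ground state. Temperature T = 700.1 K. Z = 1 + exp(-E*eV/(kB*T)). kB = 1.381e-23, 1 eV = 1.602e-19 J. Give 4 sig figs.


Step 1: Compute beta*E = E*eV/(kB*T) = 0.0416*1.602e-19/(1.381e-23*700.1) = 0.6893
Step 2: exp(-beta*E) = exp(-0.6893) = 0.5019
Step 3: Z = 1 + 0.5019 = 1.502

1.502


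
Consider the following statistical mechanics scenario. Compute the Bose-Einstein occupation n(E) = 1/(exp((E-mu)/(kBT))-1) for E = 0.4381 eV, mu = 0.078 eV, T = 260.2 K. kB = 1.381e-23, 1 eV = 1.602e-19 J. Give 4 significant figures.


Step 1: (E - mu) = 0.3601 eV
Step 2: x = (E-mu)*eV/(kB*T) = 0.3601*1.602e-19/(1.381e-23*260.2) = 16.05
Step 3: exp(x) = 9.38e+06
Step 4: n = 1/(exp(x)-1) = 1.066e-07

1.066e-07


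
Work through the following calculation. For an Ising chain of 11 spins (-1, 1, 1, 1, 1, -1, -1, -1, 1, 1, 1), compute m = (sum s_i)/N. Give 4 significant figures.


Step 1: Count up spins (+1): 7, down spins (-1): 4
Step 2: Total magnetization M = 7 - 4 = 3
Step 3: m = M/N = 3/11 = 0.2727

0.2727


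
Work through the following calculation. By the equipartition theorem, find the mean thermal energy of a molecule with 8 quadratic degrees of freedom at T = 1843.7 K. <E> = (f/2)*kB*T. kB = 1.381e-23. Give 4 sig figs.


Step 1: f/2 = 8/2 = 4
Step 2: kB*T = 1.381e-23 * 1843.7 = 2.546e-20
Step 3: <E> = 4 * 2.546e-20 = 1.018e-19 J

1.018e-19


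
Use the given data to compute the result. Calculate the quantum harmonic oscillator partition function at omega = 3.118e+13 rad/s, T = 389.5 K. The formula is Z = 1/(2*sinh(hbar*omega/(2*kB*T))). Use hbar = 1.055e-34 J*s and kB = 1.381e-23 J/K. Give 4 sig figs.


Step 1: Compute x = hbar*omega/(kB*T) = 1.055e-34*3.118e+13/(1.381e-23*389.5) = 0.6115
Step 2: x/2 = 0.3058
Step 3: sinh(x/2) = 0.3106
Step 4: Z = 1/(2*0.3106) = 1.61

1.61


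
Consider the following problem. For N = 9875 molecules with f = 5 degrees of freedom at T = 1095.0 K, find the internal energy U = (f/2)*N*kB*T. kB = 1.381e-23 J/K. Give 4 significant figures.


Step 1: f/2 = 5/2 = 2.5
Step 2: N*kB*T = 9875*1.381e-23*1095.0 = 1.493e-16
Step 3: U = 2.5 * 1.493e-16 = 3.733e-16 J

3.733e-16


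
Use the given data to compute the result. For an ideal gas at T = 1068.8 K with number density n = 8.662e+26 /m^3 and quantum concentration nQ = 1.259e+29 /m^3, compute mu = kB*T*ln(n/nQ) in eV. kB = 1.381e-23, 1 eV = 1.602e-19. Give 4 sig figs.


Step 1: n/nQ = 8.662e+26/1.259e+29 = 0.00688
Step 2: ln(n/nQ) = -4.979
Step 3: mu = kB*T*ln(n/nQ) = 1.476e-20*-4.979 = -7.349e-20 J
Step 4: Convert to eV: -7.349e-20/1.602e-19 = -0.4588 eV

-0.4588


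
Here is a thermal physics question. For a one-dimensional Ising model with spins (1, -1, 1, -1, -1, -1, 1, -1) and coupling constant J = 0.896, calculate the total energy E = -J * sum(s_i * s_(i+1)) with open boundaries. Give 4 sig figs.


Step 1: Nearest-neighbor products: -1, -1, -1, 1, 1, -1, -1
Step 2: Sum of products = -3
Step 3: E = -0.896 * -3 = 2.688

2.688


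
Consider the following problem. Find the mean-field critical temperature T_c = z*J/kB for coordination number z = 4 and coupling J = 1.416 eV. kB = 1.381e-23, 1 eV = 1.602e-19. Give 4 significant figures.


Step 1: z*J = 4*1.416 = 5.664 eV
Step 2: Convert to Joules: 5.664*1.602e-19 = 9.074e-19 J
Step 3: T_c = 9.074e-19 / 1.381e-23 = 6.57e+04 K

6.57e+04


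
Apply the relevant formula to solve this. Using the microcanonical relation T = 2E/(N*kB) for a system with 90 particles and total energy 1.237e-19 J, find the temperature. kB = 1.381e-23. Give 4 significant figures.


Step 1: Numerator = 2*E = 2*1.237e-19 = 2.474e-19 J
Step 2: Denominator = N*kB = 90*1.381e-23 = 1.243e-21
Step 3: T = 2.474e-19 / 1.243e-21 = 199.1 K

199.1


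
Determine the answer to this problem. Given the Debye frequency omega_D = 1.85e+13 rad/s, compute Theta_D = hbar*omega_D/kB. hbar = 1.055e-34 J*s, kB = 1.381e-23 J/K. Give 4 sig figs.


Step 1: hbar*omega_D = 1.055e-34 * 1.85e+13 = 1.952e-21 J
Step 2: Theta_D = 1.952e-21 / 1.381e-23
Step 3: Theta_D = 141.3 K

141.3


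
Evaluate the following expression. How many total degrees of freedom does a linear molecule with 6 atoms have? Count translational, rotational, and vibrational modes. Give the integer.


Step 1: Translational DOF = 3
Step 2: Rotational DOF (linear) = 2
Step 3: Vibrational DOF = 3*6 - 5 = 13
Step 4: Total = 3 + 2 + 13 = 18

18


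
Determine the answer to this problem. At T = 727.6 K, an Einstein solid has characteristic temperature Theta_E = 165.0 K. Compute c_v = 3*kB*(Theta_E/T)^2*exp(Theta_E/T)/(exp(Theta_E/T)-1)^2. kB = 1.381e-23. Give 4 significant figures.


Step 1: x = Theta_E/T = 165.0/727.6 = 0.2268
Step 2: x^2 = 0.05143
Step 3: exp(x) = 1.255
Step 4: c_v = 3*1.381e-23*0.05143*1.255/(1.255-1)^2 = 4.125e-23

4.125e-23


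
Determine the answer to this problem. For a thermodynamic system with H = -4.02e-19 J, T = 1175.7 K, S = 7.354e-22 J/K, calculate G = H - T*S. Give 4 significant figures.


Step 1: T*S = 1175.7 * 7.354e-22 = 8.646e-19 J
Step 2: G = H - T*S = -4.02e-19 - 8.646e-19
Step 3: G = -1.267e-18 J

-1.267e-18


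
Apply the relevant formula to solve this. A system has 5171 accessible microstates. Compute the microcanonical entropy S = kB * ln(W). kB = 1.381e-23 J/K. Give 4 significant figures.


Step 1: ln(W) = ln(5171) = 8.551
Step 2: S = kB * ln(W) = 1.381e-23 * 8.551
Step 3: S = 1.181e-22 J/K

1.181e-22


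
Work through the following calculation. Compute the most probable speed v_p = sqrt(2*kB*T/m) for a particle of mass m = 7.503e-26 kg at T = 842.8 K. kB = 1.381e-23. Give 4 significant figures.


Step 1: Numerator = 2*kB*T = 2*1.381e-23*842.8 = 2.328e-20
Step 2: Ratio = 2.328e-20 / 7.503e-26 = 3.103e+05
Step 3: v_p = sqrt(3.103e+05) = 557 m/s

557


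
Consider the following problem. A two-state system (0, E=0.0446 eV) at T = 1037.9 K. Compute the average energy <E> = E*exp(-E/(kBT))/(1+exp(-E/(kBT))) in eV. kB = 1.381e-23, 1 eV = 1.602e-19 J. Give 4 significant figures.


Step 1: beta*E = 0.0446*1.602e-19/(1.381e-23*1037.9) = 0.4985
Step 2: exp(-beta*E) = 0.6075
Step 3: <E> = 0.0446*0.6075/(1+0.6075) = 0.01685 eV

0.01685


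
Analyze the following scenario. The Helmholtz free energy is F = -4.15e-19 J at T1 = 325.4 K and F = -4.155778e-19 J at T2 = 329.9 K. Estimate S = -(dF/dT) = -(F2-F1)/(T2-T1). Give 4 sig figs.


Step 1: dF = F2 - F1 = -4.155778e-19 - (-4.15e-19) = -5.778e-22 J
Step 2: dT = T2 - T1 = 329.9 - 325.4 = 4.5 K
Step 3: S = -dF/dT = -(-5.778e-22)/4.5 = 1.284e-22 J/K

1.284e-22


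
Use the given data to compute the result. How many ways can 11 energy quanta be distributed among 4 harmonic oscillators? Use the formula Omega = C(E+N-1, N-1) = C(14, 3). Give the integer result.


Step 1: Use binomial coefficient C(14, 3)
Step 2: Numerator = 14! / 11!
Step 3: Denominator = 3!
Step 4: Omega = 364

364


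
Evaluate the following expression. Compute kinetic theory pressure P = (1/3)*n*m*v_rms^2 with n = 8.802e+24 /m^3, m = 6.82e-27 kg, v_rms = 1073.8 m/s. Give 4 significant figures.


Step 1: v_rms^2 = 1073.8^2 = 1.153e+06
Step 2: n*m = 8.802e+24*6.82e-27 = 0.06003
Step 3: P = (1/3)*0.06003*1.153e+06 = 2.307e+04 Pa

2.307e+04


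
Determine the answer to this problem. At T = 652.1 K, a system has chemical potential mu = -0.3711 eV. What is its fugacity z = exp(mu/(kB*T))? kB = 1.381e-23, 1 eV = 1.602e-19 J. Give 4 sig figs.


Step 1: Convert mu to Joules: -0.3711*1.602e-19 = -5.945e-20 J
Step 2: kB*T = 1.381e-23*652.1 = 9.006e-21 J
Step 3: mu/(kB*T) = -6.602
Step 4: z = exp(-6.602) = 0.001358

0.001358


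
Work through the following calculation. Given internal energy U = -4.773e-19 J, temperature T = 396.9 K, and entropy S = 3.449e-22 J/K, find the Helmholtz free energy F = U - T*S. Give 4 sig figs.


Step 1: T*S = 396.9 * 3.449e-22 = 1.369e-19 J
Step 2: F = U - T*S = -4.773e-19 - 1.369e-19
Step 3: F = -6.142e-19 J

-6.142e-19


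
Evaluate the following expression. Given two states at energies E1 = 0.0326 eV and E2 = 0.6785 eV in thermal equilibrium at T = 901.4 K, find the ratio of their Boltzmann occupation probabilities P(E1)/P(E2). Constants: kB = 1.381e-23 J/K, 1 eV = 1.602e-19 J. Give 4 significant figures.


Step 1: Compute energy difference dE = E1 - E2 = 0.0326 - 0.6785 = -0.6459 eV
Step 2: Convert to Joules: dE_J = -0.6459 * 1.602e-19 = -1.035e-19 J
Step 3: Compute exponent = -dE_J / (kB * T) = -(-1.035e-19) / (1.381e-23 * 901.4) = 8.312
Step 4: P(E1)/P(E2) = exp(8.312) = 4073

4073


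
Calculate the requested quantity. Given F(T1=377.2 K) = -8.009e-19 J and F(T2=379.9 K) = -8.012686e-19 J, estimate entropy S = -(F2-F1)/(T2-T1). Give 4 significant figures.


Step 1: dF = F2 - F1 = -8.012686e-19 - (-8.009e-19) = -3.686e-22 J
Step 2: dT = T2 - T1 = 379.9 - 377.2 = 2.7 K
Step 3: S = -dF/dT = -(-3.686e-22)/2.7 = 1.365e-22 J/K

1.365e-22


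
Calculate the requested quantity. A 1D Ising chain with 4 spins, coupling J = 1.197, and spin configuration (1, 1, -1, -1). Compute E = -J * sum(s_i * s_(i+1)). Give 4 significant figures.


Step 1: Nearest-neighbor products: 1, -1, 1
Step 2: Sum of products = 1
Step 3: E = -1.197 * 1 = -1.197

-1.197


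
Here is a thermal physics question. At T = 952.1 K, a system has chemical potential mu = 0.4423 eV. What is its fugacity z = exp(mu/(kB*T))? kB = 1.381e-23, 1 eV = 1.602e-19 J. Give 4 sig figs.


Step 1: Convert mu to Joules: 0.4423*1.602e-19 = 7.086e-20 J
Step 2: kB*T = 1.381e-23*952.1 = 1.315e-20 J
Step 3: mu/(kB*T) = 5.389
Step 4: z = exp(5.389) = 219

219


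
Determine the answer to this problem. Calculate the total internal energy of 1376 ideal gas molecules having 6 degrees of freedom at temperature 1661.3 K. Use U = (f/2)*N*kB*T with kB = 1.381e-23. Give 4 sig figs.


Step 1: f/2 = 6/2 = 3.0
Step 2: N*kB*T = 1376*1.381e-23*1661.3 = 3.157e-17
Step 3: U = 3.0 * 3.157e-17 = 9.471e-17 J

9.471e-17


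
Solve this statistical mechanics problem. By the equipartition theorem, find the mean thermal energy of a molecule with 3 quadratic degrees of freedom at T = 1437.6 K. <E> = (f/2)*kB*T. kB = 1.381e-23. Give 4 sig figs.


Step 1: f/2 = 3/2 = 1.5
Step 2: kB*T = 1.381e-23 * 1437.6 = 1.985e-20
Step 3: <E> = 1.5 * 1.985e-20 = 2.978e-20 J

2.978e-20


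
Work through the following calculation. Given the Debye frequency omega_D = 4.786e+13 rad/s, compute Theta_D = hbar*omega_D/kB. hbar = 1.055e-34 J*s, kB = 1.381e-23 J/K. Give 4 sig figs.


Step 1: hbar*omega_D = 1.055e-34 * 4.786e+13 = 5.049e-21 J
Step 2: Theta_D = 5.049e-21 / 1.381e-23
Step 3: Theta_D = 365.6 K

365.6


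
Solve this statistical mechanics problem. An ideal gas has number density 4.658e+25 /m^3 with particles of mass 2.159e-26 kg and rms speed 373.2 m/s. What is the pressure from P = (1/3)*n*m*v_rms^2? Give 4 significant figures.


Step 1: v_rms^2 = 373.2^2 = 1.393e+05
Step 2: n*m = 4.658e+25*2.159e-26 = 1.006
Step 3: P = (1/3)*1.006*1.393e+05 = 4.669e+04 Pa

4.669e+04


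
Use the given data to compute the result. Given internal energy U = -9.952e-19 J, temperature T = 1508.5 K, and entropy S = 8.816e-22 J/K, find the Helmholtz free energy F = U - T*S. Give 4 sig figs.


Step 1: T*S = 1508.5 * 8.816e-22 = 1.33e-18 J
Step 2: F = U - T*S = -9.952e-19 - 1.33e-18
Step 3: F = -2.325e-18 J

-2.325e-18


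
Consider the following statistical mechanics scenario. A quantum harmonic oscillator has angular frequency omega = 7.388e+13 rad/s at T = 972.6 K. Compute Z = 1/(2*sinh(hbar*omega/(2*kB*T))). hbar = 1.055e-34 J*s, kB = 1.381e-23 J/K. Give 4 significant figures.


Step 1: Compute x = hbar*omega/(kB*T) = 1.055e-34*7.388e+13/(1.381e-23*972.6) = 0.5803
Step 2: x/2 = 0.2901
Step 3: sinh(x/2) = 0.2942
Step 4: Z = 1/(2*0.2942) = 1.699

1.699


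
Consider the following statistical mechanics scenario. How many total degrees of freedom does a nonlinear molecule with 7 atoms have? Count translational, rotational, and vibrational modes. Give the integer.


Step 1: Translational DOF = 3
Step 2: Rotational DOF (nonlinear) = 3
Step 3: Vibrational DOF = 3*7 - 6 = 15
Step 4: Total = 3 + 3 + 15 = 21

21


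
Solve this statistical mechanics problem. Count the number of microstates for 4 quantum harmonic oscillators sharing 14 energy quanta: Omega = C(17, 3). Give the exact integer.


Step 1: Use binomial coefficient C(17, 3)
Step 2: Numerator = 17! / 14!
Step 3: Denominator = 3!
Step 4: Omega = 680

680


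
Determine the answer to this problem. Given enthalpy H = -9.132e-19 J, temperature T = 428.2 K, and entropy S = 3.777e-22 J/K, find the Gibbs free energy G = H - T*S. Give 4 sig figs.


Step 1: T*S = 428.2 * 3.777e-22 = 1.617e-19 J
Step 2: G = H - T*S = -9.132e-19 - 1.617e-19
Step 3: G = -1.075e-18 J

-1.075e-18


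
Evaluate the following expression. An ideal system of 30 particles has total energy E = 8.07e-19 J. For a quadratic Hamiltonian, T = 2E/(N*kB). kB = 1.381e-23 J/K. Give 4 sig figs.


Step 1: Numerator = 2*E = 2*8.07e-19 = 1.614e-18 J
Step 2: Denominator = N*kB = 30*1.381e-23 = 4.143e-22
Step 3: T = 1.614e-18 / 4.143e-22 = 3896 K

3896


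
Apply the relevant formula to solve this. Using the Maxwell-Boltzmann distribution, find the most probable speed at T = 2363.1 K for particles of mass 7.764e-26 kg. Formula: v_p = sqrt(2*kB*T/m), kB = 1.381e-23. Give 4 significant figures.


Step 1: Numerator = 2*kB*T = 2*1.381e-23*2363.1 = 6.527e-20
Step 2: Ratio = 6.527e-20 / 7.764e-26 = 8.407e+05
Step 3: v_p = sqrt(8.407e+05) = 916.9 m/s

916.9


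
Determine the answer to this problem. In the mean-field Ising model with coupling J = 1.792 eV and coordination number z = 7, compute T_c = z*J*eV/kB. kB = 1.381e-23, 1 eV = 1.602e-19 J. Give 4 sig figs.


Step 1: z*J = 7*1.792 = 12.54 eV
Step 2: Convert to Joules: 12.54*1.602e-19 = 2.01e-18 J
Step 3: T_c = 2.01e-18 / 1.381e-23 = 1.455e+05 K

1.455e+05


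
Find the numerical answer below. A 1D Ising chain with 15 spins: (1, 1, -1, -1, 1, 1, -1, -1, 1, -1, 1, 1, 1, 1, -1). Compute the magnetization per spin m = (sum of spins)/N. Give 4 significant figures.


Step 1: Count up spins (+1): 9, down spins (-1): 6
Step 2: Total magnetization M = 9 - 6 = 3
Step 3: m = M/N = 3/15 = 0.2

0.2


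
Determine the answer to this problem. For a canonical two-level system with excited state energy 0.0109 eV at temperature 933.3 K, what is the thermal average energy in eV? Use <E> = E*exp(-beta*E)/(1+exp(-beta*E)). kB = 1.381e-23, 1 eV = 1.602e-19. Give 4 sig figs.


Step 1: beta*E = 0.0109*1.602e-19/(1.381e-23*933.3) = 0.1355
Step 2: exp(-beta*E) = 0.8733
Step 3: <E> = 0.0109*0.8733/(1+0.8733) = 0.005081 eV

0.005081


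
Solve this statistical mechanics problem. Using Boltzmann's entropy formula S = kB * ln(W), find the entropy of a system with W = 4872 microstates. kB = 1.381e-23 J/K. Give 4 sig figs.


Step 1: ln(W) = ln(4872) = 8.491
Step 2: S = kB * ln(W) = 1.381e-23 * 8.491
Step 3: S = 1.173e-22 J/K

1.173e-22


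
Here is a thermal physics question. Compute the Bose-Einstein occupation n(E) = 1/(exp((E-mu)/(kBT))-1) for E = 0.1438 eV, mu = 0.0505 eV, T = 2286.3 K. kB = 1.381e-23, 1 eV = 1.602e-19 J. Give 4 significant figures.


Step 1: (E - mu) = 0.0933 eV
Step 2: x = (E-mu)*eV/(kB*T) = 0.0933*1.602e-19/(1.381e-23*2286.3) = 0.4734
Step 3: exp(x) = 1.605
Step 4: n = 1/(exp(x)-1) = 1.652

1.652


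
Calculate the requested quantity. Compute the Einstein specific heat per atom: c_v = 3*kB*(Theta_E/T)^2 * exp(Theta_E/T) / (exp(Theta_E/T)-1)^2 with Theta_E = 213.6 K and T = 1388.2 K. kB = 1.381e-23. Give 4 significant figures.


Step 1: x = Theta_E/T = 213.6/1388.2 = 0.1539
Step 2: x^2 = 0.02368
Step 3: exp(x) = 1.166
Step 4: c_v = 3*1.381e-23*0.02368*1.166/(1.166-1)^2 = 4.135e-23

4.135e-23


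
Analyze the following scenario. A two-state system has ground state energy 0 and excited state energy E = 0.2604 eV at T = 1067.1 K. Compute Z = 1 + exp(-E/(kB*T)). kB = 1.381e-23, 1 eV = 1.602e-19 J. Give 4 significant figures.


Step 1: Compute beta*E = E*eV/(kB*T) = 0.2604*1.602e-19/(1.381e-23*1067.1) = 2.831
Step 2: exp(-beta*E) = exp(-2.831) = 0.05897
Step 3: Z = 1 + 0.05897 = 1.059

1.059


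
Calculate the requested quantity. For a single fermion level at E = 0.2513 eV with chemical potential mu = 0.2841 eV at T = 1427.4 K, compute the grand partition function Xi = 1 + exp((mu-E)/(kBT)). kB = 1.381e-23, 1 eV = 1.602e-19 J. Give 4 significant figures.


Step 1: (mu - E) = 0.2841 - 0.2513 = 0.0328 eV
Step 2: x = (mu-E)*eV/(kB*T) = 0.0328*1.602e-19/(1.381e-23*1427.4) = 0.2666
Step 3: exp(x) = 1.305
Step 4: Xi = 1 + 1.305 = 2.305

2.305


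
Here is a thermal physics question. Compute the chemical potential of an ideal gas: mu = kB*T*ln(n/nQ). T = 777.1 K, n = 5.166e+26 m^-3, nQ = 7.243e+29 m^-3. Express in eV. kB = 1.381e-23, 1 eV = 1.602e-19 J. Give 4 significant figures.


Step 1: n/nQ = 5.166e+26/7.243e+29 = 0.0007132
Step 2: ln(n/nQ) = -7.246
Step 3: mu = kB*T*ln(n/nQ) = 1.073e-20*-7.246 = -7.776e-20 J
Step 4: Convert to eV: -7.776e-20/1.602e-19 = -0.4854 eV

-0.4854


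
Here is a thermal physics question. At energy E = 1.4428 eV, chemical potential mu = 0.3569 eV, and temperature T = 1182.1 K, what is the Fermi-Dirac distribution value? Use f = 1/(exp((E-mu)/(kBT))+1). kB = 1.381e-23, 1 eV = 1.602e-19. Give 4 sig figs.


Step 1: (E - mu) = 1.4428 - 0.3569 = 1.086 eV
Step 2: Convert: (E-mu)*eV = 1.74e-19 J
Step 3: x = (E-mu)*eV/(kB*T) = 10.66
Step 4: f = 1/(exp(10.66)+1) = 2.355e-05

2.355e-05


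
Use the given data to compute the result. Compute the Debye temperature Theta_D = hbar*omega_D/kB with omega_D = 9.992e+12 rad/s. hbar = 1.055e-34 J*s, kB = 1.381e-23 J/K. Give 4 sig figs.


Step 1: hbar*omega_D = 1.055e-34 * 9.992e+12 = 1.054e-21 J
Step 2: Theta_D = 1.054e-21 / 1.381e-23
Step 3: Theta_D = 76.33 K

76.33


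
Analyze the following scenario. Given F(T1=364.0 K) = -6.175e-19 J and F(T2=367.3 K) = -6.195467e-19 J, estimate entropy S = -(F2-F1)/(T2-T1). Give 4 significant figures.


Step 1: dF = F2 - F1 = -6.195467e-19 - (-6.175e-19) = -2.0467e-21 J
Step 2: dT = T2 - T1 = 367.3 - 364.0 = 3.3 K
Step 3: S = -dF/dT = -(-2.0467e-21)/3.3 = 6.202e-22 J/K

6.202e-22


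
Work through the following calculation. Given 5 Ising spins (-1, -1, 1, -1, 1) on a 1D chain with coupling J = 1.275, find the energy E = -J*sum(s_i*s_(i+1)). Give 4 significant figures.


Step 1: Nearest-neighbor products: 1, -1, -1, -1
Step 2: Sum of products = -2
Step 3: E = -1.275 * -2 = 2.55

2.55


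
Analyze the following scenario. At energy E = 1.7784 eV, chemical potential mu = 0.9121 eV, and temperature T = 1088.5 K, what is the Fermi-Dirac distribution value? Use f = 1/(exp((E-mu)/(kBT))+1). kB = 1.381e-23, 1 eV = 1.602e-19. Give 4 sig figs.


Step 1: (E - mu) = 1.7784 - 0.9121 = 0.8663 eV
Step 2: Convert: (E-mu)*eV = 1.388e-19 J
Step 3: x = (E-mu)*eV/(kB*T) = 9.232
Step 4: f = 1/(exp(9.232)+1) = 9.782e-05

9.782e-05


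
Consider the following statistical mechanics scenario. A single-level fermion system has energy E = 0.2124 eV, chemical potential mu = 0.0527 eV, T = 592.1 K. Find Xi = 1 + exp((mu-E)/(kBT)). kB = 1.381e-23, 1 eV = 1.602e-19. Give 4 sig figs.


Step 1: (mu - E) = 0.0527 - 0.2124 = -0.1597 eV
Step 2: x = (mu-E)*eV/(kB*T) = -0.1597*1.602e-19/(1.381e-23*592.1) = -3.129
Step 3: exp(x) = 0.04377
Step 4: Xi = 1 + 0.04377 = 1.044

1.044


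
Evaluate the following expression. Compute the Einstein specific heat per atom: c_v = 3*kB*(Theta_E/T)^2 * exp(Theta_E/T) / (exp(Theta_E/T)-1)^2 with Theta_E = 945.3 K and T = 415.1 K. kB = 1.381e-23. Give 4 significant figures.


Step 1: x = Theta_E/T = 945.3/415.1 = 2.277
Step 2: x^2 = 5.186
Step 3: exp(x) = 9.75
Step 4: c_v = 3*1.381e-23*5.186*9.75/(9.75-1)^2 = 2.736e-23

2.736e-23


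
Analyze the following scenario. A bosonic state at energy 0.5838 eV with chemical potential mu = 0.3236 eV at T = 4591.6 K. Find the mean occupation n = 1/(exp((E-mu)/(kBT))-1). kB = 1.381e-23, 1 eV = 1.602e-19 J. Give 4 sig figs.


Step 1: (E - mu) = 0.2602 eV
Step 2: x = (E-mu)*eV/(kB*T) = 0.2602*1.602e-19/(1.381e-23*4591.6) = 0.6574
Step 3: exp(x) = 1.93
Step 4: n = 1/(exp(x)-1) = 1.076

1.076


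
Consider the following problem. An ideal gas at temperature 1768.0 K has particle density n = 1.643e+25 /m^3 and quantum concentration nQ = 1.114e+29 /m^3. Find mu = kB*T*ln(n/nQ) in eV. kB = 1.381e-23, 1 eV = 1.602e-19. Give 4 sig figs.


Step 1: n/nQ = 1.643e+25/1.114e+29 = 0.0001475
Step 2: ln(n/nQ) = -8.822
Step 3: mu = kB*T*ln(n/nQ) = 2.442e-20*-8.822 = -2.154e-19 J
Step 4: Convert to eV: -2.154e-19/1.602e-19 = -1.345 eV

-1.345


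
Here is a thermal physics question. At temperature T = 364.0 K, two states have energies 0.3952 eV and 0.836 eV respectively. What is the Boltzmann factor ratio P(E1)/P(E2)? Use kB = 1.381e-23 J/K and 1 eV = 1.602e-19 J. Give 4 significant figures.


Step 1: Compute energy difference dE = E1 - E2 = 0.3952 - 0.836 = -0.4408 eV
Step 2: Convert to Joules: dE_J = -0.4408 * 1.602e-19 = -7.062e-20 J
Step 3: Compute exponent = -dE_J / (kB * T) = -(-7.062e-20) / (1.381e-23 * 364.0) = 14.05
Step 4: P(E1)/P(E2) = exp(14.05) = 1.262e+06

1.262e+06


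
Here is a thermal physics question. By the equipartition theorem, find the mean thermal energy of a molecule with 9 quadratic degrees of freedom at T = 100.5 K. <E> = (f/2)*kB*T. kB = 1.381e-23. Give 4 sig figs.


Step 1: f/2 = 9/2 = 4.5
Step 2: kB*T = 1.381e-23 * 100.5 = 1.388e-21
Step 3: <E> = 4.5 * 1.388e-21 = 6.246e-21 J

6.246e-21


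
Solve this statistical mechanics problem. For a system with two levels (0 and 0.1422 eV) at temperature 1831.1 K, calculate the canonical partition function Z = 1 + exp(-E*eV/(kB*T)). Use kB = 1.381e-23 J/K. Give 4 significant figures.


Step 1: Compute beta*E = E*eV/(kB*T) = 0.1422*1.602e-19/(1.381e-23*1831.1) = 0.9009
Step 2: exp(-beta*E) = exp(-0.9009) = 0.4062
Step 3: Z = 1 + 0.4062 = 1.406

1.406


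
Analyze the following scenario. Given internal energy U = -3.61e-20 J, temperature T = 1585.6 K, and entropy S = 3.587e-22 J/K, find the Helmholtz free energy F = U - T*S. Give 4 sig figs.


Step 1: T*S = 1585.6 * 3.587e-22 = 5.688e-19 J
Step 2: F = U - T*S = -3.61e-20 - 5.688e-19
Step 3: F = -6.049e-19 J

-6.049e-19


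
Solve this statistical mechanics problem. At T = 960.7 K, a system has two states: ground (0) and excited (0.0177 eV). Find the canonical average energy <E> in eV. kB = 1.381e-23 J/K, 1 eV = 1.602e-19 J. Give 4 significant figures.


Step 1: beta*E = 0.0177*1.602e-19/(1.381e-23*960.7) = 0.2137
Step 2: exp(-beta*E) = 0.8076
Step 3: <E> = 0.0177*0.8076/(1+0.8076) = 0.007908 eV

0.007908


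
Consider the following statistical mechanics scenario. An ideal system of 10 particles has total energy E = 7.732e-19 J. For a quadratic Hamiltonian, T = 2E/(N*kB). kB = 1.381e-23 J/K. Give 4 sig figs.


Step 1: Numerator = 2*E = 2*7.732e-19 = 1.546e-18 J
Step 2: Denominator = N*kB = 10*1.381e-23 = 1.381e-22
Step 3: T = 1.546e-18 / 1.381e-22 = 1.12e+04 K

1.12e+04


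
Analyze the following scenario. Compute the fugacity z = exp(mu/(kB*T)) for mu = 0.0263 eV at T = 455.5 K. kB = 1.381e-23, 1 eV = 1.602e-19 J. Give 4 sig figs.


Step 1: Convert mu to Joules: 0.0263*1.602e-19 = 4.213e-21 J
Step 2: kB*T = 1.381e-23*455.5 = 6.29e-21 J
Step 3: mu/(kB*T) = 0.6698
Step 4: z = exp(0.6698) = 1.954

1.954


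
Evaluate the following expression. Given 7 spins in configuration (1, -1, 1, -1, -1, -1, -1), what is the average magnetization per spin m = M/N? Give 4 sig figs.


Step 1: Count up spins (+1): 2, down spins (-1): 5
Step 2: Total magnetization M = 2 - 5 = -3
Step 3: m = M/N = -3/7 = -0.4286

-0.4286


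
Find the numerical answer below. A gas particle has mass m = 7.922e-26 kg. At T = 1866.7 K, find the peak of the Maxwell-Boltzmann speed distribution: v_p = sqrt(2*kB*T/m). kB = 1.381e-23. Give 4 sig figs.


Step 1: Numerator = 2*kB*T = 2*1.381e-23*1866.7 = 5.156e-20
Step 2: Ratio = 5.156e-20 / 7.922e-26 = 6.508e+05
Step 3: v_p = sqrt(6.508e+05) = 806.7 m/s

806.7


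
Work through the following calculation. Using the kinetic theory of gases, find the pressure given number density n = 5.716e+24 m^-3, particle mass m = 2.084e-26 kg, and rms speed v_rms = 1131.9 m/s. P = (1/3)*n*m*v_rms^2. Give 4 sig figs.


Step 1: v_rms^2 = 1131.9^2 = 1.281e+06
Step 2: n*m = 5.716e+24*2.084e-26 = 0.1191
Step 3: P = (1/3)*0.1191*1.281e+06 = 5.087e+04 Pa

5.087e+04


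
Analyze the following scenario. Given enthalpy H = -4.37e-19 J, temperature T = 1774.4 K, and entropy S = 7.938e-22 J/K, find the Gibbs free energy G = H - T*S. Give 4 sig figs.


Step 1: T*S = 1774.4 * 7.938e-22 = 1.409e-18 J
Step 2: G = H - T*S = -4.37e-19 - 1.409e-18
Step 3: G = -1.846e-18 J

-1.846e-18


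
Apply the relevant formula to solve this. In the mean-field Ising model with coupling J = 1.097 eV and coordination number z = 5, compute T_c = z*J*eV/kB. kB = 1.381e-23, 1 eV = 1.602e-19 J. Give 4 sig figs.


Step 1: z*J = 5*1.097 = 5.485 eV
Step 2: Convert to Joules: 5.485*1.602e-19 = 8.787e-19 J
Step 3: T_c = 8.787e-19 / 1.381e-23 = 6.363e+04 K

6.363e+04


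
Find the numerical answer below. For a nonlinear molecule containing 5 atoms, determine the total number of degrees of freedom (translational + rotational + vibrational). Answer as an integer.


Step 1: Translational DOF = 3
Step 2: Rotational DOF (nonlinear) = 3
Step 3: Vibrational DOF = 3*5 - 6 = 9
Step 4: Total = 3 + 3 + 9 = 15

15


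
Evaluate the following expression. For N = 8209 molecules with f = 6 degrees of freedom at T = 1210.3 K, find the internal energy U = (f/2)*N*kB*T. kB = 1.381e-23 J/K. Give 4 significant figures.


Step 1: f/2 = 6/2 = 3.0
Step 2: N*kB*T = 8209*1.381e-23*1210.3 = 1.372e-16
Step 3: U = 3.0 * 1.372e-16 = 4.116e-16 J

4.116e-16


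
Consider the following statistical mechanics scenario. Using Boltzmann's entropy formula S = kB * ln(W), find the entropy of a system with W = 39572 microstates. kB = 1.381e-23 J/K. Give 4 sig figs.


Step 1: ln(W) = ln(39572) = 10.59
Step 2: S = kB * ln(W) = 1.381e-23 * 10.59
Step 3: S = 1.462e-22 J/K

1.462e-22


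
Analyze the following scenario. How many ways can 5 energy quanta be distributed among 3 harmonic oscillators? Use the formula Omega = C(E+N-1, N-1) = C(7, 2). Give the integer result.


Step 1: Use binomial coefficient C(7, 2)
Step 2: Numerator = 7! / 5!
Step 3: Denominator = 2!
Step 4: Omega = 21

21


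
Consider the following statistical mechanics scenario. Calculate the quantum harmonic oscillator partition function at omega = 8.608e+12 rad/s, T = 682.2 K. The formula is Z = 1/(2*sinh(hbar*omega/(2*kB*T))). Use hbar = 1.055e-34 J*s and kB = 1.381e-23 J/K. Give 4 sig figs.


Step 1: Compute x = hbar*omega/(kB*T) = 1.055e-34*8.608e+12/(1.381e-23*682.2) = 0.09639
Step 2: x/2 = 0.0482
Step 3: sinh(x/2) = 0.04822
Step 4: Z = 1/(2*0.04822) = 10.37

10.37


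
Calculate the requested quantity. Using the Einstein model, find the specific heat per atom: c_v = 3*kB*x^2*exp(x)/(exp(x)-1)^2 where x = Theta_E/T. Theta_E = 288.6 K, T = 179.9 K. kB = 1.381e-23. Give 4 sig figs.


Step 1: x = Theta_E/T = 288.6/179.9 = 1.604
Step 2: x^2 = 2.574
Step 3: exp(x) = 4.974
Step 4: c_v = 3*1.381e-23*2.574*4.974/(4.974-1)^2 = 3.358e-23

3.358e-23


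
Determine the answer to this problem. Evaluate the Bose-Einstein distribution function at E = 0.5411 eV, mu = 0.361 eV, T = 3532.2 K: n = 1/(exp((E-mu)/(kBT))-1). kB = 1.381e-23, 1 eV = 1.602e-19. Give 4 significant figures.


Step 1: (E - mu) = 0.1801 eV
Step 2: x = (E-mu)*eV/(kB*T) = 0.1801*1.602e-19/(1.381e-23*3532.2) = 0.5915
Step 3: exp(x) = 1.807
Step 4: n = 1/(exp(x)-1) = 1.24

1.24


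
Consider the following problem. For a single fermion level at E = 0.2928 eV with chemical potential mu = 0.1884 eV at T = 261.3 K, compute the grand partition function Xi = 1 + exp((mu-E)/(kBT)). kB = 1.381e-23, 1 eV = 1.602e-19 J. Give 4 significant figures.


Step 1: (mu - E) = 0.1884 - 0.2928 = -0.1044 eV
Step 2: x = (mu-E)*eV/(kB*T) = -0.1044*1.602e-19/(1.381e-23*261.3) = -4.635
Step 3: exp(x) = 0.009708
Step 4: Xi = 1 + 0.009708 = 1.01

1.01


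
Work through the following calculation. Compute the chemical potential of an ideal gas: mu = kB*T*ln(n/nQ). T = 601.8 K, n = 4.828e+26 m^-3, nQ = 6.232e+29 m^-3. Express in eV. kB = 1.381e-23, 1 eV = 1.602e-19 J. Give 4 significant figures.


Step 1: n/nQ = 4.828e+26/6.232e+29 = 0.0007747
Step 2: ln(n/nQ) = -7.163
Step 3: mu = kB*T*ln(n/nQ) = 8.311e-21*-7.163 = -5.953e-20 J
Step 4: Convert to eV: -5.953e-20/1.602e-19 = -0.3716 eV

-0.3716


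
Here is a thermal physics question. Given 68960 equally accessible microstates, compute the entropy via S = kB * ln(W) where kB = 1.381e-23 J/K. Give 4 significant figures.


Step 1: ln(W) = ln(68960) = 11.14
Step 2: S = kB * ln(W) = 1.381e-23 * 11.14
Step 3: S = 1.539e-22 J/K

1.539e-22


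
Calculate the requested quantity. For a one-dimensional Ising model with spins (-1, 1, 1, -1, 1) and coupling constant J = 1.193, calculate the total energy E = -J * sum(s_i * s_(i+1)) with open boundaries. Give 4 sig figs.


Step 1: Nearest-neighbor products: -1, 1, -1, -1
Step 2: Sum of products = -2
Step 3: E = -1.193 * -2 = 2.386

2.386


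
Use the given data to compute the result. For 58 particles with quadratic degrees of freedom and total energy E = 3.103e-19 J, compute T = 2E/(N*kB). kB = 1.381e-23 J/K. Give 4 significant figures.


Step 1: Numerator = 2*E = 2*3.103e-19 = 6.206e-19 J
Step 2: Denominator = N*kB = 58*1.381e-23 = 8.01e-22
Step 3: T = 6.206e-19 / 8.01e-22 = 774.8 K

774.8


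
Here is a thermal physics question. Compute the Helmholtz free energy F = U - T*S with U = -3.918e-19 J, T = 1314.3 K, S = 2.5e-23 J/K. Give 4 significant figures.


Step 1: T*S = 1314.3 * 2.5e-23 = 3.286e-20 J
Step 2: F = U - T*S = -3.918e-19 - 3.286e-20
Step 3: F = -4.247e-19 J

-4.247e-19


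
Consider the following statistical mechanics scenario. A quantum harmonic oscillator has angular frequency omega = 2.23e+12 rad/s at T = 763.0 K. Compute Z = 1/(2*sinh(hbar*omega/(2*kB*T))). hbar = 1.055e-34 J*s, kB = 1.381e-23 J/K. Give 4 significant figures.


Step 1: Compute x = hbar*omega/(kB*T) = 1.055e-34*2.23e+12/(1.381e-23*763.0) = 0.02233
Step 2: x/2 = 0.01116
Step 3: sinh(x/2) = 0.01116
Step 4: Z = 1/(2*0.01116) = 44.79

44.79


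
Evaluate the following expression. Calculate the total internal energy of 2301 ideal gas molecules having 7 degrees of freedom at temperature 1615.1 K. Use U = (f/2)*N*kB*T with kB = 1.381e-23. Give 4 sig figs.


Step 1: f/2 = 7/2 = 3.5
Step 2: N*kB*T = 2301*1.381e-23*1615.1 = 5.132e-17
Step 3: U = 3.5 * 5.132e-17 = 1.796e-16 J

1.796e-16


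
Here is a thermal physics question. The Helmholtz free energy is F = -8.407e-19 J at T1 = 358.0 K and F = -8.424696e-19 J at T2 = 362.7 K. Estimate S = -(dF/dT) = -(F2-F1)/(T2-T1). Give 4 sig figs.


Step 1: dF = F2 - F1 = -8.424696e-19 - (-8.407e-19) = -1.7696e-21 J
Step 2: dT = T2 - T1 = 362.7 - 358.0 = 4.7 K
Step 3: S = -dF/dT = -(-1.7696e-21)/4.7 = 3.765e-22 J/K

3.765e-22


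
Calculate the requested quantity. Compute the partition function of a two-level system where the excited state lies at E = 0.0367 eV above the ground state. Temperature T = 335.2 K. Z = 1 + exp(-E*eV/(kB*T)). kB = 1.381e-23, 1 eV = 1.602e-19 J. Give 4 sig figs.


Step 1: Compute beta*E = E*eV/(kB*T) = 0.0367*1.602e-19/(1.381e-23*335.2) = 1.27
Step 2: exp(-beta*E) = exp(-1.27) = 0.2808
Step 3: Z = 1 + 0.2808 = 1.281

1.281


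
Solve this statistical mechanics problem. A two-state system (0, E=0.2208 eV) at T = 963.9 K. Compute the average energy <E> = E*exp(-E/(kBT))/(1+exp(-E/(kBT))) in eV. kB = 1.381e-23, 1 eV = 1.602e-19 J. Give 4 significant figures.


Step 1: beta*E = 0.2208*1.602e-19/(1.381e-23*963.9) = 2.657
Step 2: exp(-beta*E) = 0.07014
Step 3: <E> = 0.2208*0.07014/(1+0.07014) = 0.01447 eV

0.01447


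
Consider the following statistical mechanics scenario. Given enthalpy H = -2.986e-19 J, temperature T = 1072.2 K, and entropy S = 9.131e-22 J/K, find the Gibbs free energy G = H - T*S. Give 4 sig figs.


Step 1: T*S = 1072.2 * 9.131e-22 = 9.79e-19 J
Step 2: G = H - T*S = -2.986e-19 - 9.79e-19
Step 3: G = -1.278e-18 J

-1.278e-18


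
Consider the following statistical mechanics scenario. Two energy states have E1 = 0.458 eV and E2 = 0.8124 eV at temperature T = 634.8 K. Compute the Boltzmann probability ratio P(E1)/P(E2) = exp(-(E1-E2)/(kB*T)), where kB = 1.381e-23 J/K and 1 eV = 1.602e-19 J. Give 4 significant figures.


Step 1: Compute energy difference dE = E1 - E2 = 0.458 - 0.8124 = -0.3544 eV
Step 2: Convert to Joules: dE_J = -0.3544 * 1.602e-19 = -5.677e-20 J
Step 3: Compute exponent = -dE_J / (kB * T) = -(-5.677e-20) / (1.381e-23 * 634.8) = 6.476
Step 4: P(E1)/P(E2) = exp(6.476) = 649.6

649.6


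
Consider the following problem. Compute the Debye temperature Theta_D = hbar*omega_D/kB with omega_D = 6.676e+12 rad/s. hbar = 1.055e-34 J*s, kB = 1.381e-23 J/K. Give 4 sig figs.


Step 1: hbar*omega_D = 1.055e-34 * 6.676e+12 = 7.043e-22 J
Step 2: Theta_D = 7.043e-22 / 1.381e-23
Step 3: Theta_D = 51 K

51


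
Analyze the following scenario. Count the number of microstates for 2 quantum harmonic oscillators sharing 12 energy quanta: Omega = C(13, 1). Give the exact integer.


Step 1: Use binomial coefficient C(13, 1)
Step 2: Numerator = 13! / 12!
Step 3: Denominator = 1!
Step 4: Omega = 13

13


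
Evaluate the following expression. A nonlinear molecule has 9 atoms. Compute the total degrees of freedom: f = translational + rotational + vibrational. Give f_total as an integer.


Step 1: Translational DOF = 3
Step 2: Rotational DOF (nonlinear) = 3
Step 3: Vibrational DOF = 3*9 - 6 = 21
Step 4: Total = 3 + 3 + 21 = 27

27


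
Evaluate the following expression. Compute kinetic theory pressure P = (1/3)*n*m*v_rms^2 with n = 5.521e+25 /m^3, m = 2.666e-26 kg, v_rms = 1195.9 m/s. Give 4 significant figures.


Step 1: v_rms^2 = 1195.9^2 = 1.43e+06
Step 2: n*m = 5.521e+25*2.666e-26 = 1.472
Step 3: P = (1/3)*1.472*1.43e+06 = 7.017e+05 Pa

7.017e+05


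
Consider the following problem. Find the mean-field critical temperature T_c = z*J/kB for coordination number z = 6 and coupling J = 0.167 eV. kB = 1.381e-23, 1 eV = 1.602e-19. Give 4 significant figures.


Step 1: z*J = 6*0.167 = 1.002 eV
Step 2: Convert to Joules: 1.002*1.602e-19 = 1.605e-19 J
Step 3: T_c = 1.605e-19 / 1.381e-23 = 1.162e+04 K

1.162e+04


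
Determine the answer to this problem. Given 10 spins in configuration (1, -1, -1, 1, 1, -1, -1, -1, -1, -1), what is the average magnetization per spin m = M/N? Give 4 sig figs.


Step 1: Count up spins (+1): 3, down spins (-1): 7
Step 2: Total magnetization M = 3 - 7 = -4
Step 3: m = M/N = -4/10 = -0.4

-0.4


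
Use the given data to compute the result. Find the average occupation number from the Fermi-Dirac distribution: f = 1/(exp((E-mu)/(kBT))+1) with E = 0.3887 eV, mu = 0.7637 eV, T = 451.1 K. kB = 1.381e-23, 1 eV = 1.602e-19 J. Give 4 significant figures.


Step 1: (E - mu) = 0.3887 - 0.7637 = -0.375 eV
Step 2: Convert: (E-mu)*eV = -6.008e-20 J
Step 3: x = (E-mu)*eV/(kB*T) = -9.643
Step 4: f = 1/(exp(-9.643)+1) = 0.9999

0.9999
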